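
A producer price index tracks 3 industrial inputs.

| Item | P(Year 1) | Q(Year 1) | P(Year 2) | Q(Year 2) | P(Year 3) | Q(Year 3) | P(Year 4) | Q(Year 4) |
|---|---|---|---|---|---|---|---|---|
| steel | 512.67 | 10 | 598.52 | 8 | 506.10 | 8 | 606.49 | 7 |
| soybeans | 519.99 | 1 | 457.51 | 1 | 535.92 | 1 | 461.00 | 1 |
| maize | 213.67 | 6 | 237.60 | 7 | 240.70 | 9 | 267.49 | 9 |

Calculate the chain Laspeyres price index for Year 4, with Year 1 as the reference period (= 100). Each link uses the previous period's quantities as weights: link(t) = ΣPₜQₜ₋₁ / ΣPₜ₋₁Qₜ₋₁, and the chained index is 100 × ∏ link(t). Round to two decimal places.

117.85

Link Year 1→Year 2:
ΣP(Year 2)Q(Year 1) = 598.52×10 + 457.51×1 + 237.60×6 = 5985.2 + 457.51 + 1425.6 = 7868.31
ΣP(Year 1)Q(Year 1) = 512.67×10 + 519.99×1 + 213.67×6 = 5126.7 + 519.99 + 1282.02 = 6928.71
link = 7868.31/6928.71 = 1.135610
Link Year 2→Year 3:
ΣP(Year 3)Q(Year 2) = 506.10×8 + 535.92×1 + 240.70×7 = 4048.8 + 535.92 + 1684.9 = 6269.62
ΣP(Year 2)Q(Year 2) = 598.52×8 + 457.51×1 + 237.60×7 = 4788.16 + 457.51 + 1663.2 = 6908.87
link = 6269.62/6908.87 = 0.907474
Link Year 3→Year 4:
ΣP(Year 4)Q(Year 3) = 606.49×8 + 461.00×1 + 267.49×9 = 4851.92 + 461 + 2407.41 = 7720.33
ΣP(Year 3)Q(Year 3) = 506.10×8 + 535.92×1 + 240.70×9 = 4048.8 + 535.92 + 2166.3 = 6751.02
link = 7720.33/6751.02 = 1.143580
Chained index = 100 × 1.135610 × 0.907474 × 1.143580 = 117.8500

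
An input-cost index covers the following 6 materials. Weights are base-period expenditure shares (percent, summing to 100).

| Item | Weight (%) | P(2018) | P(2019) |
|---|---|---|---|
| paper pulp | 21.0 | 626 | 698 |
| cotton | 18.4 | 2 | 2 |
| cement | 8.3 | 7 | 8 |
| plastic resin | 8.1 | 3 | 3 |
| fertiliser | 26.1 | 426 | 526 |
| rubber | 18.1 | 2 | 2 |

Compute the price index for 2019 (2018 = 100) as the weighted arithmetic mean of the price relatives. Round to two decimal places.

109.73

paper pulp: 21.0 × (698/626) = 21.0 × 1.115016 = 23.4153
cotton: 18.4 × (2/2) = 18.4 × 1.000000 = 18.4000
cement: 8.3 × (8/7) = 8.3 × 1.142857 = 9.4857
plastic resin: 8.1 × (3/3) = 8.1 × 1.000000 = 8.1000
fertiliser: 26.1 × (526/426) = 26.1 × 1.234742 = 32.2268
rubber: 18.1 × (2/2) = 18.1 × 1.000000 = 18.1000
Index = Σ wᵢ·(p₁ᵢ/p₀ᵢ) = 23.4153 + 18.4000 + 9.4857 + 8.1000 + 32.2268 + 18.1000 = 109.7278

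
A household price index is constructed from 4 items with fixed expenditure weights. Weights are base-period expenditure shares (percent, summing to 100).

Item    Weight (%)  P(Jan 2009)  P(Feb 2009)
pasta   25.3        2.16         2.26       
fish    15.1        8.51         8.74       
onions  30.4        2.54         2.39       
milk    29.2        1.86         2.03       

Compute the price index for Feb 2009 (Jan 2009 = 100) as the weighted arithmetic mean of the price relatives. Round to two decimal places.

102.45

pasta: 25.3 × (2.26/2.16) = 25.3 × 1.046296 = 26.4713
fish: 15.1 × (8.74/8.51) = 15.1 × 1.027027 = 15.5081
onions: 30.4 × (2.39/2.54) = 30.4 × 0.940945 = 28.6047
milk: 29.2 × (2.03/1.86) = 29.2 × 1.091398 = 31.8688
Index = Σ wᵢ·(p₁ᵢ/p₀ᵢ) = 26.4713 + 15.5081 + 28.6047 + 31.8688 = 102.4529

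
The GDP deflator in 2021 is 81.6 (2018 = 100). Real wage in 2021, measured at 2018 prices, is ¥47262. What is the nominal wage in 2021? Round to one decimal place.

38565.8

Nominal = Real × (Index/100) = 47262 × (81.6/100)
        = 47262 × 0.816 = 38565.7920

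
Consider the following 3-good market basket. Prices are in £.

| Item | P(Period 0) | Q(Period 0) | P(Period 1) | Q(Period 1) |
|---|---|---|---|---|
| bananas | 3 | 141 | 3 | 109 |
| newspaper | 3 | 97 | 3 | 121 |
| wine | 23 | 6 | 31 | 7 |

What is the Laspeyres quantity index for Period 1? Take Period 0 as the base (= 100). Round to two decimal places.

Laspeyres quantity index uses base-period prices as weights.
ΣP(Period 0)·Q(Period 1) = 3×109 + 3×121 + 23×7 = 327 + 363 + 161 = 851
ΣP(Period 0)·Q(Period 0) = 3×141 + 3×97 + 23×6 = 423 + 291 + 138 = 852
Index = 851 / 852 × 100 = 99.8826

99.88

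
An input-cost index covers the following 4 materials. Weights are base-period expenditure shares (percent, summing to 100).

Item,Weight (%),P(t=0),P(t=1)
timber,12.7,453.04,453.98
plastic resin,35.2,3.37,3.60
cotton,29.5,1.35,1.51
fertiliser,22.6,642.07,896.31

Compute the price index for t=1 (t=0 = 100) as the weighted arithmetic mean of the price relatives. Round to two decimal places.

114.87

timber: 12.7 × (453.98/453.04) = 12.7 × 1.002075 = 12.7264
plastic resin: 35.2 × (3.60/3.37) = 35.2 × 1.068249 = 37.6024
cotton: 29.5 × (1.51/1.35) = 29.5 × 1.118519 = 32.9963
fertiliser: 22.6 × (896.31/642.07) = 22.6 × 1.395969 = 31.5489
Index = Σ wᵢ·(p₁ᵢ/p₀ᵢ) = 12.7264 + 37.6024 + 32.9963 + 31.5489 = 114.8739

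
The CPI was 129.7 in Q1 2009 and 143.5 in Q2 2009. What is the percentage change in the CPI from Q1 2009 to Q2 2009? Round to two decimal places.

Change = (143.5 − 129.7) / 129.7 × 100
       = 13.8 / 129.7 × 100 = 10.6399%

10.64%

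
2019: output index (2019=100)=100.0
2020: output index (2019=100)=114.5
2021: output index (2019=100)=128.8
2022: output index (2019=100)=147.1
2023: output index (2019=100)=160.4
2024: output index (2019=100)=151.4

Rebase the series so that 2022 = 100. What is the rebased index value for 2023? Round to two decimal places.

109.04

Rebased(2023) = 160.4 / 147.1 × 100 = 109.0415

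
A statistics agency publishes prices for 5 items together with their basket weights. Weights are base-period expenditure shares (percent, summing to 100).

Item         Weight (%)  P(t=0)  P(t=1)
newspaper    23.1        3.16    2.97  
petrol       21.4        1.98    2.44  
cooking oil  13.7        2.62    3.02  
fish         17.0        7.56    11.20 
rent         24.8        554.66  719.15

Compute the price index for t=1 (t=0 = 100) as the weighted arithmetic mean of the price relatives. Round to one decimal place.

newspaper: 23.1 × (2.97/3.16) = 23.1 × 0.939873 = 21.7111
petrol: 21.4 × (2.44/1.98) = 21.4 × 1.232323 = 26.3717
cooking oil: 13.7 × (3.02/2.62) = 13.7 × 1.152672 = 15.7916
fish: 17.0 × (11.20/7.56) = 17.0 × 1.481481 = 25.1852
rent: 24.8 × (719.15/554.66) = 24.8 × 1.296560 = 32.1547
Index = Σ wᵢ·(p₁ᵢ/p₀ᵢ) = 21.7111 + 26.3717 + 15.7916 + 25.1852 + 32.1547 = 121.2143

121.2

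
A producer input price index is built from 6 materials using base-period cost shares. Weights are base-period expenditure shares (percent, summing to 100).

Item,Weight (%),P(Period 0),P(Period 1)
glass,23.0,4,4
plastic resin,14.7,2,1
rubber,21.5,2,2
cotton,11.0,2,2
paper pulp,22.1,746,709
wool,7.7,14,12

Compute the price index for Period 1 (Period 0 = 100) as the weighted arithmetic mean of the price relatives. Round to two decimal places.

glass: 23.0 × (4/4) = 23.0 × 1.000000 = 23.0000
plastic resin: 14.7 × (1/2) = 14.7 × 0.500000 = 7.3500
rubber: 21.5 × (2/2) = 21.5 × 1.000000 = 21.5000
cotton: 11.0 × (2/2) = 11.0 × 1.000000 = 11.0000
paper pulp: 22.1 × (709/746) = 22.1 × 0.950402 = 21.0039
wool: 7.7 × (12/14) = 7.7 × 0.857143 = 6.6000
Index = Σ wᵢ·(p₁ᵢ/p₀ᵢ) = 23.0000 + 7.3500 + 21.5000 + 11.0000 + 21.0039 + 6.6000 = 90.4539

90.45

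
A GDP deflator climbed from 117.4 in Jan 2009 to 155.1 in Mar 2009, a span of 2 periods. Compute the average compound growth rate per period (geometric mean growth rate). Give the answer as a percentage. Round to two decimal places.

Growth factor = (155.1/117.4)^(1/2) = (1.321124)^(1/2) = 1.149402
Growth rate = 1.149402 − 1 = 0.149402 = 14.9402%

14.94%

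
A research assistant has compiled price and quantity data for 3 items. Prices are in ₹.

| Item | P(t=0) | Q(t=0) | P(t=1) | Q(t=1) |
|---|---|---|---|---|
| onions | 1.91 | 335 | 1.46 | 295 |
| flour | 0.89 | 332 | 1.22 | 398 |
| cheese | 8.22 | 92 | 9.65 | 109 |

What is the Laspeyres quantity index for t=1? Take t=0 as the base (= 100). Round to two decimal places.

Laspeyres quantity index uses base-period prices as weights.
ΣP(t=0)·Q(t=1) = 1.91×295 + 0.89×398 + 8.22×109 = 563.45 + 354.22 + 895.98 = 1813.65
ΣP(t=0)·Q(t=0) = 1.91×335 + 0.89×332 + 8.22×92 = 639.85 + 295.48 + 756.24 = 1691.57
Index = 1813.65 / 1691.57 × 100 = 107.2170

107.22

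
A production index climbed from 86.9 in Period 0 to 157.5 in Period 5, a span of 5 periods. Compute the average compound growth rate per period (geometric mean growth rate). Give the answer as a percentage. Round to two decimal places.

Growth factor = (157.5/86.9)^(1/5) = (1.812428)^(1/5) = 1.126295
Growth rate = 1.126295 − 1 = 0.126295 = 12.6295%

12.63%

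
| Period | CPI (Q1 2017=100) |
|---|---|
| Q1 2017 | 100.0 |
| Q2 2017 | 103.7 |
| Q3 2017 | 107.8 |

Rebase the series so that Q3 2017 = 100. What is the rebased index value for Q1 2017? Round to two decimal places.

Rebased(Q1 2017) = 100.0 / 107.8 × 100 = 92.7644

92.76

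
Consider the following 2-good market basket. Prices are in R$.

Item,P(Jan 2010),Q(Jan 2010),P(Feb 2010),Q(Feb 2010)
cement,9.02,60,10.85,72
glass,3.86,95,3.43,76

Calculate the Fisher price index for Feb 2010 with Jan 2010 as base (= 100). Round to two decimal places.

Laspeyres component (base-period weights):
ΣP(Feb 2010)Q(Jan 2010) = 10.85×60 + 3.43×95 = 651 + 325.85 = 976.85
ΣP(Jan 2010)Q(Jan 2010) = 9.02×60 + 3.86×95 = 541.2 + 366.7 = 907.9
L = 976.85 / 907.9 × 100 = 107.5944
Paasche component (current-period weights):
ΣP(Feb 2010)Q(Feb 2010) = 10.85×72 + 3.43×76 = 781.2 + 260.68 = 1041.88
ΣP(Jan 2010)Q(Feb 2010) = 9.02×72 + 3.86×76 = 649.44 + 293.36 = 942.8
P = 1041.88 / 942.8 × 100 = 110.5091
Fisher = √(L × P) = √(107.5944 × 110.5091) = 109.0420

109.04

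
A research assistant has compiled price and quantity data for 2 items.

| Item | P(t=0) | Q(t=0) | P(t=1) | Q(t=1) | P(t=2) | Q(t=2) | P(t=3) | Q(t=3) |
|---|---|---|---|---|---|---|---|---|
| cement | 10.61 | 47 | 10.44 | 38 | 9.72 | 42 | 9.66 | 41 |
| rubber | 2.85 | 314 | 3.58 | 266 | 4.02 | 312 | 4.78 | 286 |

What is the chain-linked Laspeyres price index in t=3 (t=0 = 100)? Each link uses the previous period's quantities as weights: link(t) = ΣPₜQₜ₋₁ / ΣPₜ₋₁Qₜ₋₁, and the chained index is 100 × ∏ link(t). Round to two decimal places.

Link t=0→t=1:
ΣP(t=1)Q(t=0) = 10.44×47 + 3.58×314 = 490.68 + 1124.12 = 1614.8
ΣP(t=0)Q(t=0) = 10.61×47 + 2.85×314 = 498.67 + 894.9 = 1393.57
link = 1614.8/1393.57 = 1.158751
Link t=1→t=2:
ΣP(t=2)Q(t=1) = 9.72×38 + 4.02×266 = 369.36 + 1069.32 = 1438.68
ΣP(t=1)Q(t=1) = 10.44×38 + 3.58×266 = 396.72 + 952.28 = 1349
link = 1438.68/1349 = 1.066479
Link t=2→t=3:
ΣP(t=3)Q(t=2) = 9.66×42 + 4.78×312 = 405.72 + 1491.36 = 1897.08
ΣP(t=2)Q(t=2) = 9.72×42 + 4.02×312 = 408.24 + 1254.24 = 1662.48
link = 1897.08/1662.48 = 1.141114
Chained index = 100 × 1.158751 × 1.066479 × 1.141114 = 141.0170

141.02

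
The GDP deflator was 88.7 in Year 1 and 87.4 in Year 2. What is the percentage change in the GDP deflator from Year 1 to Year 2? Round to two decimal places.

Change = (87.4 − 88.7) / 88.7 × 100
       = -1.3 / 88.7 × 100 = -1.4656%

-1.47%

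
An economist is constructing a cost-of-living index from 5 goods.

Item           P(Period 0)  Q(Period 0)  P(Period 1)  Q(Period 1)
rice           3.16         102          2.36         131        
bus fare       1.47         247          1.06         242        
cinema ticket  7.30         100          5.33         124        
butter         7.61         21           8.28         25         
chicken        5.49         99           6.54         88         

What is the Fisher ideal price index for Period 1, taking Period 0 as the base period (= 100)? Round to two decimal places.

Laspeyres component (base-period weights):
ΣP(Period 1)Q(Period 0) = 2.36×102 + 1.06×247 + 5.33×100 + 8.28×21 + 6.54×99 = 240.72 + 261.82 + 533 + 173.88 + 647.46 = 1856.88
ΣP(Period 0)Q(Period 0) = 3.16×102 + 1.47×247 + 7.30×100 + 7.61×21 + 5.49×99 = 322.32 + 363.09 + 730 + 159.81 + 543.51 = 2118.73
L = 1856.88 / 2118.73 × 100 = 87.6412
Paasche component (current-period weights):
ΣP(Period 1)Q(Period 1) = 2.36×131 + 1.06×242 + 5.33×124 + 8.28×25 + 6.54×88 = 309.16 + 256.52 + 660.92 + 207 + 575.52 = 2009.12
ΣP(Period 0)Q(Period 1) = 3.16×131 + 1.47×242 + 7.30×124 + 7.61×25 + 5.49×88 = 413.96 + 355.74 + 905.2 + 190.25 + 483.12 = 2348.27
P = 2009.12 / 2348.27 × 100 = 85.5575
Fisher = √(L × P) = √(87.6412 × 85.5575) = 86.5930

86.59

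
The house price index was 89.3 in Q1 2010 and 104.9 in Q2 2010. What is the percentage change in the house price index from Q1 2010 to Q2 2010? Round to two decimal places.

17.47%

Change = (104.9 − 89.3) / 89.3 × 100
       = 15.6 / 89.3 × 100 = 17.4692%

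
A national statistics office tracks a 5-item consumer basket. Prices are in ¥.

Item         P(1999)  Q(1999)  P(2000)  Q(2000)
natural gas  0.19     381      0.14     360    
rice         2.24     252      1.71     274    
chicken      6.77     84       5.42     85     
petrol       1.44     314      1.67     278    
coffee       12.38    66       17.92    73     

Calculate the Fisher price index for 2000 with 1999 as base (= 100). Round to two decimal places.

107.19

Laspeyres component (base-period weights):
ΣP(2000)Q(1999) = 0.14×381 + 1.71×252 + 5.42×84 + 1.67×314 + 17.92×66 = 53.34 + 430.92 + 455.28 + 524.38 + 1182.72 = 2646.64
ΣP(1999)Q(1999) = 0.19×381 + 2.24×252 + 6.77×84 + 1.44×314 + 12.38×66 = 72.39 + 564.48 + 568.68 + 452.16 + 817.08 = 2474.79
L = 2646.64 / 2474.79 × 100 = 106.9440
Paasche component (current-period weights):
ΣP(2000)Q(2000) = 0.14×360 + 1.71×274 + 5.42×85 + 1.67×278 + 17.92×73 = 50.4 + 468.54 + 460.7 + 464.26 + 1308.16 = 2752.06
ΣP(1999)Q(2000) = 0.19×360 + 2.24×274 + 6.77×85 + 1.44×278 + 12.38×73 = 68.4 + 613.76 + 575.45 + 400.32 + 903.74 = 2561.67
P = 2752.06 / 2561.67 × 100 = 107.4323
Fisher = √(L × P) = √(106.9440 × 107.4323) = 107.1879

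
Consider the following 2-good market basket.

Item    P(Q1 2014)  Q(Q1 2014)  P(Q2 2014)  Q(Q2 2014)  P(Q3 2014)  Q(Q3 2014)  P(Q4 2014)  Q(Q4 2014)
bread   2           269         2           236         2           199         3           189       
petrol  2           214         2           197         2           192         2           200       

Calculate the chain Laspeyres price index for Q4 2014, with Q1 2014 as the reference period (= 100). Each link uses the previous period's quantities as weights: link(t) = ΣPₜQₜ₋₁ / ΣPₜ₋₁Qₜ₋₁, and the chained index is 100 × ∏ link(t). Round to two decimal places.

Link Q1 2014→Q2 2014:
ΣP(Q2 2014)Q(Q1 2014) = 2×269 + 2×214 = 538 + 428 = 966
ΣP(Q1 2014)Q(Q1 2014) = 2×269 + 2×214 = 538 + 428 = 966
link = 966/966 = 1.000000
Link Q2 2014→Q3 2014:
ΣP(Q3 2014)Q(Q2 2014) = 2×236 + 2×197 = 472 + 394 = 866
ΣP(Q2 2014)Q(Q2 2014) = 2×236 + 2×197 = 472 + 394 = 866
link = 866/866 = 1.000000
Link Q3 2014→Q4 2014:
ΣP(Q4 2014)Q(Q3 2014) = 3×199 + 2×192 = 597 + 384 = 981
ΣP(Q3 2014)Q(Q3 2014) = 2×199 + 2×192 = 398 + 384 = 782
link = 981/782 = 1.254476
Chained index = 100 × 1.000000 × 1.000000 × 1.254476 = 125.4476

125.45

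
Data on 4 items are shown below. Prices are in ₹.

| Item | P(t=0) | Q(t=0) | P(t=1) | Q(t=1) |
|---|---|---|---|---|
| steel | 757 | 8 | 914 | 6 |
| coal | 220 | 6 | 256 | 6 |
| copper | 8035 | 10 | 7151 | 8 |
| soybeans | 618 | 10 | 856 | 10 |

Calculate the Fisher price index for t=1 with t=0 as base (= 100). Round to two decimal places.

95.03

Laspeyres component (base-period weights):
ΣP(t=1)Q(t=0) = 914×8 + 256×6 + 7151×10 + 856×10 = 7312 + 1536 + 71510 + 8560 = 88918
ΣP(t=0)Q(t=0) = 757×8 + 220×6 + 8035×10 + 618×10 = 6056 + 1320 + 80350 + 6180 = 93906
L = 88918 / 93906 × 100 = 94.6883
Paasche component (current-period weights):
ΣP(t=1)Q(t=1) = 914×6 + 256×6 + 7151×8 + 856×10 = 5484 + 1536 + 57208 + 8560 = 72788
ΣP(t=0)Q(t=1) = 757×6 + 220×6 + 8035×8 + 618×10 = 4542 + 1320 + 64280 + 6180 = 76322
P = 72788 / 76322 × 100 = 95.3696
Fisher = √(L × P) = √(94.6883 × 95.3696) = 95.0284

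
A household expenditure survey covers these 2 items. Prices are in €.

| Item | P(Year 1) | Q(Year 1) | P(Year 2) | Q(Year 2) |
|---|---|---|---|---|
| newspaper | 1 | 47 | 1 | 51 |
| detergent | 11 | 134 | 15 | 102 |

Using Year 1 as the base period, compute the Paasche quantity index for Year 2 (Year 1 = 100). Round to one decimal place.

76.9

Paasche quantity index uses current-period prices as weights.
ΣP(Year 2)·Q(Year 2) = 1×51 + 15×102 = 51 + 1530 = 1581
ΣP(Year 2)·Q(Year 1) = 1×47 + 15×134 = 47 + 2010 = 2057
Index = 1581 / 2057 × 100 = 76.8595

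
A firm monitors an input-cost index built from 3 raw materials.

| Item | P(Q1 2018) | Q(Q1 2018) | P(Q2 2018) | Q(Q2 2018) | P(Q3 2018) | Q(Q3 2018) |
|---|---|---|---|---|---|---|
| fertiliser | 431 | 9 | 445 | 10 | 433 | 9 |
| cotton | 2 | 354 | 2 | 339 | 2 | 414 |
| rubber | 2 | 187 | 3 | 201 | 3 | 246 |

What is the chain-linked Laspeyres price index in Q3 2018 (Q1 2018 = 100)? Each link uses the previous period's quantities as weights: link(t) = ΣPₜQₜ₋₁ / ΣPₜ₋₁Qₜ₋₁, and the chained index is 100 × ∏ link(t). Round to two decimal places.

Link Q1 2018→Q2 2018:
ΣP(Q2 2018)Q(Q1 2018) = 445×9 + 2×354 + 3×187 = 4005 + 708 + 561 = 5274
ΣP(Q1 2018)Q(Q1 2018) = 431×9 + 2×354 + 2×187 = 3879 + 708 + 374 = 4961
link = 5274/4961 = 1.063092
Link Q2 2018→Q3 2018:
ΣP(Q3 2018)Q(Q2 2018) = 433×10 + 2×339 + 3×201 = 4330 + 678 + 603 = 5611
ΣP(Q2 2018)Q(Q2 2018) = 445×10 + 2×339 + 3×201 = 4450 + 678 + 603 = 5731
link = 5611/5731 = 0.979061
Chained index = 100 × 1.063092 × 0.979061 = 104.0832

104.08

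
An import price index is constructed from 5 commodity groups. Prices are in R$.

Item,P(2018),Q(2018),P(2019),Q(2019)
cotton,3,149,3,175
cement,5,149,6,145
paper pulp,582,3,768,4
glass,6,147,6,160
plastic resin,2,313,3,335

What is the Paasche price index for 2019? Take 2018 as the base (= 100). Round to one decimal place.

Paasche price index uses current-period quantities as weights.
ΣP(2019)·Q(2019) = 3×175 + 6×145 + 768×4 + 6×160 + 3×335 = 525 + 870 + 3072 + 960 + 1005 = 6432
ΣP(2018)·Q(2019) = 3×175 + 5×145 + 582×4 + 6×160 + 2×335 = 525 + 725 + 2328 + 960 + 670 = 5208
Index = 6432 / 5208 × 100 = 123.5023

123.5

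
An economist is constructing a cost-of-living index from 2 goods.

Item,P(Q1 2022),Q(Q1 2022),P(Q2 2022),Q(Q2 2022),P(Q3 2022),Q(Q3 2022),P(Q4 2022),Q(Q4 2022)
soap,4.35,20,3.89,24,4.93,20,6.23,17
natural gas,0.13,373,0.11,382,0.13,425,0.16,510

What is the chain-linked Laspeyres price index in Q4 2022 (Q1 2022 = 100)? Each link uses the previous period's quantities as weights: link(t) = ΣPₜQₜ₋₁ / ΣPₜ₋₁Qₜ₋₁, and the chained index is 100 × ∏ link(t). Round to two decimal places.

136.23

Link Q1 2022→Q2 2022:
ΣP(Q2 2022)Q(Q1 2022) = 3.89×20 + 0.11×373 = 77.8 + 41.03 = 118.83
ΣP(Q1 2022)Q(Q1 2022) = 4.35×20 + 0.13×373 = 87 + 48.49 = 135.49
link = 118.83/135.49 = 0.877039
Link Q2 2022→Q3 2022:
ΣP(Q3 2022)Q(Q2 2022) = 4.93×24 + 0.13×382 = 118.32 + 49.66 = 167.98
ΣP(Q2 2022)Q(Q2 2022) = 3.89×24 + 0.11×382 = 93.36 + 42.02 = 135.38
link = 167.98/135.38 = 1.240804
Link Q3 2022→Q4 2022:
ΣP(Q4 2022)Q(Q3 2022) = 6.23×20 + 0.16×425 = 124.6 + 68 = 192.6
ΣP(Q3 2022)Q(Q3 2022) = 4.93×20 + 0.13×425 = 98.6 + 55.25 = 153.85
link = 192.6/153.85 = 1.251869
Chained index = 100 × 0.877039 × 1.240804 × 1.251869 = 136.2325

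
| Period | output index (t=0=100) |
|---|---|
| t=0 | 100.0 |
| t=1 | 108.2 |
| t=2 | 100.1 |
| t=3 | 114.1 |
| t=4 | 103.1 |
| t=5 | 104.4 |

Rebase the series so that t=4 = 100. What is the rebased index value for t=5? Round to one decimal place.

101.3

Rebased(t=5) = 104.4 / 103.1 × 100 = 101.2609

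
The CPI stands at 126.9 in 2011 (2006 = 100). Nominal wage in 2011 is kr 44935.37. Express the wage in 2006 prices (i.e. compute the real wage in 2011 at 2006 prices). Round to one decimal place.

35410.1

Real = Nominal ÷ (Index/100) = 44935.37 ÷ (126.9/100)
     = 44935.37 ÷ 1.269 = 35410.0630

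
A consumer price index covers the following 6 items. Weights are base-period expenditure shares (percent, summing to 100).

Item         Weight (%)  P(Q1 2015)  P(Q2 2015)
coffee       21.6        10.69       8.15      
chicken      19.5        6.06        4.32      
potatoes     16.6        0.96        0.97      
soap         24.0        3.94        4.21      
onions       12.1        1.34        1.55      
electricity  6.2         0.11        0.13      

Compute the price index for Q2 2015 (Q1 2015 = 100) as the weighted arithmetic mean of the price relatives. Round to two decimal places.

94.11

coffee: 21.6 × (8.15/10.69) = 21.6 × 0.762395 = 16.4677
chicken: 19.5 × (4.32/6.06) = 19.5 × 0.712871 = 13.9010
potatoes: 16.6 × (0.97/0.96) = 16.6 × 1.010417 = 16.7729
soap: 24.0 × (4.21/3.94) = 24.0 × 1.068528 = 25.6447
onions: 12.1 × (1.55/1.34) = 12.1 × 1.156716 = 13.9963
electricity: 6.2 × (0.13/0.11) = 6.2 × 1.181818 = 7.3273
Index = Σ wᵢ·(p₁ᵢ/p₀ᵢ) = 16.4677 + 13.9010 + 16.7729 + 25.6447 + 13.9963 + 7.3273 = 94.1098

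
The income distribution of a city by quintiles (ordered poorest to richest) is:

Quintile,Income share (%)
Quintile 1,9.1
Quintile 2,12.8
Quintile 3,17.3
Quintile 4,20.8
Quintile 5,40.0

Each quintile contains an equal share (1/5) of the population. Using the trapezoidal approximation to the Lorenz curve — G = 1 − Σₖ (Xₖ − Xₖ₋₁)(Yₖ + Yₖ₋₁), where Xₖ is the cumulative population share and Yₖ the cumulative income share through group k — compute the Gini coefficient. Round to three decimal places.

0.279

Cumulative income shares Yₖ: 0.0910, 0.2190, 0.3920, 0.6000, 1.0000
Σ (Xₖ−Xₖ₋₁)(Yₖ+Yₖ₋₁) = (1/5)(0.0910+0.0000) + (1/5)(0.2190+0.0910) + (1/5)(0.3920+0.2190) + (1/5)(0.6000+0.3920) + (1/5)(1.0000+0.6000)
  = 0.0182 + 0.0620 + 0.1222 + 0.1984 + 0.3200 = 0.7208
G = 1 − 0.7208 = 0.2792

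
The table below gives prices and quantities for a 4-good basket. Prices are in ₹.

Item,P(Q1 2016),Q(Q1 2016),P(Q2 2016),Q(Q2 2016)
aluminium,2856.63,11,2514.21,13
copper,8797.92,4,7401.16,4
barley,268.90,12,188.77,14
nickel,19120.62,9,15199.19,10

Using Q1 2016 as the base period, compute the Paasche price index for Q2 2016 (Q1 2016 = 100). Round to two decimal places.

Paasche price index uses current-period quantities as weights.
ΣP(Q2 2016)·Q(Q2 2016) = 2514.21×13 + 7401.16×4 + 188.77×14 + 15199.19×10 = 32684.73 + 29604.64 + 2642.78 + 151991.9 = 216924.05
ΣP(Q1 2016)·Q(Q2 2016) = 2856.63×13 + 8797.92×4 + 268.90×14 + 19120.62×10 = 37136.19 + 35191.68 + 3764.6 + 191206.2 = 267298.67
Index = 216924.05 / 267298.67 × 100 = 81.1542

81.15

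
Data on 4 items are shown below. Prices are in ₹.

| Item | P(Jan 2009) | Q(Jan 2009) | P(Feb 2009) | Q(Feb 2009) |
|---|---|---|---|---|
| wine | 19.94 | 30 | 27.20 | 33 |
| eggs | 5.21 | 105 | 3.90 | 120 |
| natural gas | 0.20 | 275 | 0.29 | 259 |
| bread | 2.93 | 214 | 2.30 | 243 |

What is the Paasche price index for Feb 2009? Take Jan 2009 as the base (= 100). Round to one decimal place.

Paasche price index uses current-period quantities as weights.
ΣP(Feb 2009)·Q(Feb 2009) = 27.20×33 + 3.90×120 + 0.29×259 + 2.30×243 = 897.6 + 468 + 75.11 + 558.9 = 1999.61
ΣP(Jan 2009)·Q(Feb 2009) = 19.94×33 + 5.21×120 + 0.20×259 + 2.93×243 = 658.02 + 625.2 + 51.8 + 711.99 = 2047.01
Index = 1999.61 / 2047.01 × 100 = 97.6844

97.7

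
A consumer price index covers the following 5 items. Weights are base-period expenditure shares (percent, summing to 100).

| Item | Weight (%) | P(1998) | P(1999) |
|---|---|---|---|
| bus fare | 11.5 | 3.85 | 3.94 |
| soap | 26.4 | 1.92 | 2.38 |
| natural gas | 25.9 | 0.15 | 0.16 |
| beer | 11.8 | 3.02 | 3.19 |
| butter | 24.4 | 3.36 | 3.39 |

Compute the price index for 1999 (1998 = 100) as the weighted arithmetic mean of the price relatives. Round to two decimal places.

109.20

bus fare: 11.5 × (3.94/3.85) = 11.5 × 1.023377 = 11.7688
soap: 26.4 × (2.38/1.92) = 26.4 × 1.239583 = 32.7250
natural gas: 25.9 × (0.16/0.15) = 25.9 × 1.066667 = 27.6267
beer: 11.8 × (3.19/3.02) = 11.8 × 1.056291 = 12.4642
butter: 24.4 × (3.39/3.36) = 24.4 × 1.008929 = 24.6179
Index = Σ wᵢ·(p₁ᵢ/p₀ᵢ) = 11.7688 + 32.7250 + 27.6267 + 12.4642 + 24.6179 = 109.2026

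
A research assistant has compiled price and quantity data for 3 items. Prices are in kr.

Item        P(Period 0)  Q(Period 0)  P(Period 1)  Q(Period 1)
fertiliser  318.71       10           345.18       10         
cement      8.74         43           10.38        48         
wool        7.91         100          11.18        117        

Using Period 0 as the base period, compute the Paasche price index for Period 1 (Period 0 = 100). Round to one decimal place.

116.0

Paasche price index uses current-period quantities as weights.
ΣP(Period 1)·Q(Period 1) = 345.18×10 + 10.38×48 + 11.18×117 = 3451.8 + 498.24 + 1308.06 = 5258.1
ΣP(Period 0)·Q(Period 1) = 318.71×10 + 8.74×48 + 7.91×117 = 3187.1 + 419.52 + 925.47 = 4532.09
Index = 5258.1 / 4532.09 × 100 = 116.0193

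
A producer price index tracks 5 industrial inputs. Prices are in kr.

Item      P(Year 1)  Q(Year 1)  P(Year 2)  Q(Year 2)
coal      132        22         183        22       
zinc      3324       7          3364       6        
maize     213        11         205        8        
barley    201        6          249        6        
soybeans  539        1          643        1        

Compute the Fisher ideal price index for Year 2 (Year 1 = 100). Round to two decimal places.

106.03

Laspeyres component (base-period weights):
ΣP(Year 2)Q(Year 1) = 183×22 + 3364×7 + 205×11 + 249×6 + 643×1 = 4026 + 23548 + 2255 + 1494 + 643 = 31966
ΣP(Year 1)Q(Year 1) = 132×22 + 3324×7 + 213×11 + 201×6 + 539×1 = 2904 + 23268 + 2343 + 1206 + 539 = 30260
L = 31966 / 30260 × 100 = 105.6378
Paasche component (current-period weights):
ΣP(Year 2)Q(Year 2) = 183×22 + 3364×6 + 205×8 + 249×6 + 643×1 = 4026 + 20184 + 1640 + 1494 + 643 = 27987
ΣP(Year 1)Q(Year 2) = 132×22 + 3324×6 + 213×8 + 201×6 + 539×1 = 2904 + 19944 + 1704 + 1206 + 539 = 26297
P = 27987 / 26297 × 100 = 106.4266
Fisher = √(L × P) = √(105.6378 × 106.4266) = 106.0315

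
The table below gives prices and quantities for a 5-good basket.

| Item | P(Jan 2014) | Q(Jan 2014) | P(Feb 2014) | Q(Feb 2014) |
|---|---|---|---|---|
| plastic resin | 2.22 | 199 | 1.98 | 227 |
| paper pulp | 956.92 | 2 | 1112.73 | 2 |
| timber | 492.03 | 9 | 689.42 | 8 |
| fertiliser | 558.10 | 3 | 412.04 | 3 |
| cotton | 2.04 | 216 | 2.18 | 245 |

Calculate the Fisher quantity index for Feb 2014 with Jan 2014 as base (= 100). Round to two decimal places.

95.21

Laspeyres component (base-period weights):
ΣP(Jan 2014)Q(Feb 2014) = 2.22×227 + 956.92×2 + 492.03×8 + 558.10×3 + 2.04×245 = 503.94 + 1913.84 + 3936.24 + 1674.3 + 499.8 = 8528.12
ΣP(Jan 2014)Q(Jan 2014) = 2.22×199 + 956.92×2 + 492.03×9 + 558.10×3 + 2.04×216 = 441.78 + 1913.84 + 4428.27 + 1674.3 + 440.64 = 8898.83
L = 8528.12 / 8898.83 × 100 = 95.8342
Paasche component (current-period weights):
ΣP(Feb 2014)Q(Feb 2014) = 1.98×227 + 1112.73×2 + 689.42×8 + 412.04×3 + 2.18×245 = 449.46 + 2225.46 + 5515.36 + 1236.12 + 534.1 = 9960.5
ΣP(Feb 2014)Q(Jan 2014) = 1.98×199 + 1112.73×2 + 689.42×9 + 412.04×3 + 2.18×216 = 394.02 + 2225.46 + 6204.78 + 1236.12 + 470.88 = 10531.26
P = 9960.5 / 10531.26 × 100 = 94.5803
Fisher = √(L × P) = √(95.8342 × 94.5803) = 95.2052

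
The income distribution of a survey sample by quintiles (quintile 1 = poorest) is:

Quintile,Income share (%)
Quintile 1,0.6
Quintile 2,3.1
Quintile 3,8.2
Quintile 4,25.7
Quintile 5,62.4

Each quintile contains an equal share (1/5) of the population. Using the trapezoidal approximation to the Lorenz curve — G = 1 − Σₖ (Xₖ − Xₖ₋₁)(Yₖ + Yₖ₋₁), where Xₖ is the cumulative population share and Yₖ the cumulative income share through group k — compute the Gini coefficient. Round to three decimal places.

0.585

Cumulative income shares Yₖ: 0.0060, 0.0370, 0.1190, 0.3760, 1.0000
Σ (Xₖ−Xₖ₋₁)(Yₖ+Yₖ₋₁) = (1/5)(0.0060+0.0000) + (1/5)(0.0370+0.0060) + (1/5)(0.1190+0.0370) + (1/5)(0.3760+0.1190) + (1/5)(1.0000+0.3760)
  = 0.0012 + 0.0086 + 0.0312 + 0.0990 + 0.2752 = 0.4152
G = 1 − 0.4152 = 0.5848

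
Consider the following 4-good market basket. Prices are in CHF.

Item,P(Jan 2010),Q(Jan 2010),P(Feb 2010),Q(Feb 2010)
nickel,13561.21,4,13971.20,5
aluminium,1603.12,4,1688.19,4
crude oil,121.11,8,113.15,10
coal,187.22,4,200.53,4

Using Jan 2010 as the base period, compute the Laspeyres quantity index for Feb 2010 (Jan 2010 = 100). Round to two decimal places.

122.13

Laspeyres quantity index uses base-period prices as weights.
ΣP(Jan 2010)·Q(Feb 2010) = 13561.21×5 + 1603.12×4 + 121.11×10 + 187.22×4 = 67806.05 + 6412.48 + 1211.1 + 748.88 = 76178.51
ΣP(Jan 2010)·Q(Jan 2010) = 13561.21×4 + 1603.12×4 + 121.11×8 + 187.22×4 = 54244.84 + 6412.48 + 968.88 + 748.88 = 62375.08
Index = 76178.51 / 62375.08 × 100 = 122.1297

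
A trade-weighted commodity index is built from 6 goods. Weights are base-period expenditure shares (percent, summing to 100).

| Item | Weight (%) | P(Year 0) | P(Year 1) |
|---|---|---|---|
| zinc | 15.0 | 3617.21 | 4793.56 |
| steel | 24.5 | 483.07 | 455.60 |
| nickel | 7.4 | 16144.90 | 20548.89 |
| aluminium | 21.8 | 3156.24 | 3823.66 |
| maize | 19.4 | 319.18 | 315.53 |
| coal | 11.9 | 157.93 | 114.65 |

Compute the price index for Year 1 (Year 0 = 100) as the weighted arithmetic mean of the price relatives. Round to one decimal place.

106.6

zinc: 15.0 × (4793.56/3617.21) = 15.0 × 1.325209 = 19.8781
steel: 24.5 × (455.60/483.07) = 24.5 × 0.943135 = 23.1068
nickel: 7.4 × (20548.89/16144.90) = 7.4 × 1.272779 = 9.4186
aluminium: 21.8 × (3823.66/3156.24) = 21.8 × 1.211460 = 26.4098
maize: 19.4 × (315.53/319.18) = 19.4 × 0.988564 = 19.1782
coal: 11.9 × (114.65/157.93) = 11.9 × 0.725955 = 8.6389
Index = Σ wᵢ·(p₁ᵢ/p₀ᵢ) = 19.8781 + 23.1068 + 9.4186 + 26.4098 + 19.1782 + 8.6389 = 106.6303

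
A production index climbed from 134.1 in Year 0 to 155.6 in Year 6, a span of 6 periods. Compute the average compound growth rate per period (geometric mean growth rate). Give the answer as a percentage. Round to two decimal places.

2.51%

Growth factor = (155.6/134.1)^(1/6) = (1.160328)^(1/6) = 1.025093
Growth rate = 1.025093 − 1 = 0.025093 = 2.5093%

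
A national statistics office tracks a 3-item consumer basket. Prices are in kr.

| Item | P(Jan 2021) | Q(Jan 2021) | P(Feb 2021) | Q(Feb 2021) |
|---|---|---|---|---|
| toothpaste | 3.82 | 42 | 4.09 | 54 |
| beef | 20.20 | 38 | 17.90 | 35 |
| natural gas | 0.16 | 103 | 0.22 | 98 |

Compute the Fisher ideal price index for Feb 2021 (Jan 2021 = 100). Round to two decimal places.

93.07

Laspeyres component (base-period weights):
ΣP(Feb 2021)Q(Jan 2021) = 4.09×42 + 17.90×38 + 0.22×103 = 171.78 + 680.2 + 22.66 = 874.64
ΣP(Jan 2021)Q(Jan 2021) = 3.82×42 + 20.20×38 + 0.16×103 = 160.44 + 767.6 + 16.48 = 944.52
L = 874.64 / 944.52 × 100 = 92.6015
Paasche component (current-period weights):
ΣP(Feb 2021)Q(Feb 2021) = 4.09×54 + 17.90×35 + 0.22×98 = 220.86 + 626.5 + 21.56 = 868.92
ΣP(Jan 2021)Q(Feb 2021) = 3.82×54 + 20.20×35 + 0.16×98 = 206.28 + 707 + 15.68 = 928.96
P = 868.92 / 928.96 × 100 = 93.5369
Fisher = √(L × P) = √(92.6015 × 93.5369) = 93.0680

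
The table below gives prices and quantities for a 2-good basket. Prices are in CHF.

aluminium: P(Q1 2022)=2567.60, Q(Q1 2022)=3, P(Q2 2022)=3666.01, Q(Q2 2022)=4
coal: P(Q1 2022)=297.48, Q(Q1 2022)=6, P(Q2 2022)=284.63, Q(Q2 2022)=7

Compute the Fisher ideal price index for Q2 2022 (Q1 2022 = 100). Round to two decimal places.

Laspeyres component (base-period weights):
ΣP(Q2 2022)Q(Q1 2022) = 3666.01×3 + 284.63×6 = 10998.03 + 1707.78 = 12705.81
ΣP(Q1 2022)Q(Q1 2022) = 2567.60×3 + 297.48×6 = 7702.8 + 1784.88 = 9487.68
L = 12705.81 / 9487.68 × 100 = 133.9190
Paasche component (current-period weights):
ΣP(Q2 2022)Q(Q2 2022) = 3666.01×4 + 284.63×7 = 14664.04 + 1992.41 = 16656.45
ΣP(Q1 2022)Q(Q2 2022) = 2567.60×4 + 297.48×7 = 10270.4 + 2082.36 = 12352.76
P = 16656.45 / 12352.76 × 100 = 134.8399
Fisher = √(L × P) = √(133.9190 × 134.8399) = 134.3787

134.38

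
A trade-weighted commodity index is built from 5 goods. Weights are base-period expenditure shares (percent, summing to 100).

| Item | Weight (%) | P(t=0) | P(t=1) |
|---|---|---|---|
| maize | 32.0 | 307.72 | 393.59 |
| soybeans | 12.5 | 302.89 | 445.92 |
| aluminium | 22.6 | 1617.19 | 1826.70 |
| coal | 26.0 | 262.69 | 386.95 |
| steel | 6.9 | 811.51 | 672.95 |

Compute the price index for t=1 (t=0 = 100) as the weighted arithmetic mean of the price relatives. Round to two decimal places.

maize: 32.0 × (393.59/307.72) = 32.0 × 1.279052 = 40.9297
soybeans: 12.5 × (445.92/302.89) = 12.5 × 1.472218 = 18.4027
aluminium: 22.6 × (1826.70/1617.19) = 22.6 × 1.129552 = 25.5279
coal: 26.0 × (386.95/262.69) = 26.0 × 1.473029 = 38.2988
steel: 6.9 × (672.95/811.51) = 6.9 × 0.829257 = 5.7219
Index = Σ wᵢ·(p₁ᵢ/p₀ᵢ) = 40.9297 + 18.4027 + 25.5279 + 38.2988 + 5.7219 = 128.8809

128.88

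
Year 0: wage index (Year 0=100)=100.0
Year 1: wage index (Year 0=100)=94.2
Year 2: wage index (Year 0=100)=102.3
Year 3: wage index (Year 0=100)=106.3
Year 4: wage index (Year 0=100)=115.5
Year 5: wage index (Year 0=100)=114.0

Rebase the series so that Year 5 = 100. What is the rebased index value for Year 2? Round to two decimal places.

Rebased(Year 2) = 102.3 / 114.0 × 100 = 89.7368

89.74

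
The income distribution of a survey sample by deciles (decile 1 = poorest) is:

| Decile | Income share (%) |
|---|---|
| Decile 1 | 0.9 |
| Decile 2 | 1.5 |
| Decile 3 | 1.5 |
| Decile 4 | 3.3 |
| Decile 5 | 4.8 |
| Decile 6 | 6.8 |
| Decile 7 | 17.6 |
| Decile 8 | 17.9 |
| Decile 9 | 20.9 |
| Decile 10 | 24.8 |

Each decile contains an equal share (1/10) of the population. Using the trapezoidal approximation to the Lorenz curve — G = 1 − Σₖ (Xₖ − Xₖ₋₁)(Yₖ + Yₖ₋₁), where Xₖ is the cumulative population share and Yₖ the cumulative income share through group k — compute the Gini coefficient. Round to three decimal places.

Cumulative income shares Yₖ: 0.0090, 0.0240, 0.0390, 0.0720, 0.1200, 0.1880, 0.3640, 0.5430, 0.7520, 1.0000
Σ (Xₖ−Xₖ₋₁)(Yₖ+Yₖ₋₁) = (1/10)(0.0090+0.0000) + (1/10)(0.0240+0.0090) + (1/10)(0.0390+0.0240) + (1/10)(0.0720+0.0390) + (1/10)(0.1200+0.0720) + (1/10)(0.1880+0.1200) + (1/10)(0.3640+0.1880) + (1/10)(0.5430+0.3640) + (1/10)(0.7520+0.5430) + (1/10)(1.0000+0.7520)
  = 0.0009 + 0.0033 + 0.0063 + 0.0111 + 0.0192 + 0.0308 + 0.0552 + 0.0907 + 0.1295 + 0.1752 = 0.5222
G = 1 − 0.5222 = 0.4778

0.478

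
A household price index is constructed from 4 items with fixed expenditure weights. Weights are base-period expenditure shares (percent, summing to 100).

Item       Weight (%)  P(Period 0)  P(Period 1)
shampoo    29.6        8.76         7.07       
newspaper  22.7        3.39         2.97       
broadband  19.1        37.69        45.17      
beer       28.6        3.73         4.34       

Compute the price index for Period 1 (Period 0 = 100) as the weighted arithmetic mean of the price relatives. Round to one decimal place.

shampoo: 29.6 × (7.07/8.76) = 29.6 × 0.807078 = 23.8895
newspaper: 22.7 × (2.97/3.39) = 22.7 × 0.876106 = 19.8876
broadband: 19.1 × (45.17/37.69) = 19.1 × 1.198461 = 22.8906
beer: 28.6 × (4.34/3.73) = 28.6 × 1.163539 = 33.2772
Index = Σ wᵢ·(p₁ᵢ/p₀ᵢ) = 23.8895 + 19.8876 + 22.8906 + 33.2772 = 99.9449

99.9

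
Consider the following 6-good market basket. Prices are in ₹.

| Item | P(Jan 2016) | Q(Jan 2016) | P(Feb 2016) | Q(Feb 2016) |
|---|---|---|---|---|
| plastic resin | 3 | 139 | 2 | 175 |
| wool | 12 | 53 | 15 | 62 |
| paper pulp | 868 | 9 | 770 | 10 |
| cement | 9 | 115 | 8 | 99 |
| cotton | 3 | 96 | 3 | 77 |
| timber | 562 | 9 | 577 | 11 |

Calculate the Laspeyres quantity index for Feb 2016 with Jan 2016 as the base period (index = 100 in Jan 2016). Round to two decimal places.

Laspeyres quantity index uses base-period prices as weights.
ΣP(Jan 2016)·Q(Feb 2016) = 3×175 + 12×62 + 868×10 + 9×99 + 3×77 + 562×11 = 525 + 744 + 8680 + 891 + 231 + 6182 = 17253
ΣP(Jan 2016)·Q(Jan 2016) = 3×139 + 12×53 + 868×9 + 9×115 + 3×96 + 562×9 = 417 + 636 + 7812 + 1035 + 288 + 5058 = 15246
Index = 17253 / 15246 × 100 = 113.1641

113.16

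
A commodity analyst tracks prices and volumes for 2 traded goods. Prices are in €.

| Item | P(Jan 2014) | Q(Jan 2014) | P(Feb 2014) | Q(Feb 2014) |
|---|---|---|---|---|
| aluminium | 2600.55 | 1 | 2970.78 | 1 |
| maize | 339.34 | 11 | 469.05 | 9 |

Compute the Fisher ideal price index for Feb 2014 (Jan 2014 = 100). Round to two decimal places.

Laspeyres component (base-period weights):
ΣP(Feb 2014)Q(Jan 2014) = 2970.78×1 + 469.05×11 = 2970.78 + 5159.55 = 8130.33
ΣP(Jan 2014)Q(Jan 2014) = 2600.55×1 + 339.34×11 = 2600.55 + 3732.74 = 6333.29
L = 8130.33 / 6333.29 × 100 = 128.3745
Paasche component (current-period weights):
ΣP(Feb 2014)Q(Feb 2014) = 2970.78×1 + 469.05×9 = 2970.78 + 4221.45 = 7192.23
ΣP(Jan 2014)Q(Feb 2014) = 2600.55×1 + 339.34×9 = 2600.55 + 3054.06 = 5654.61
P = 7192.23 / 5654.61 × 100 = 127.1923
Fisher = √(L × P) = √(128.3745 × 127.1923) = 127.7821

127.78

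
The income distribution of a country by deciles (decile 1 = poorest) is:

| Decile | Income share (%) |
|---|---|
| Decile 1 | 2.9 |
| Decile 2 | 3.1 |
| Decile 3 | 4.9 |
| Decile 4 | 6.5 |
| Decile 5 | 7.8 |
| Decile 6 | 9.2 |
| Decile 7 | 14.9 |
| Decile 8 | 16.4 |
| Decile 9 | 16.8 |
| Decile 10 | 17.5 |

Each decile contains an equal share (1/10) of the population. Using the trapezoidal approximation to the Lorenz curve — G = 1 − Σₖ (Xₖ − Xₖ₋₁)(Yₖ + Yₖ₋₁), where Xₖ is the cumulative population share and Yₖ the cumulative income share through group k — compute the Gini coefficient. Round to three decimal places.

0.311

Cumulative income shares Yₖ: 0.0290, 0.0600, 0.1090, 0.1740, 0.2520, 0.3440, 0.4930, 0.6570, 0.8250, 1.0000
Σ (Xₖ−Xₖ₋₁)(Yₖ+Yₖ₋₁) = (1/10)(0.0290+0.0000) + (1/10)(0.0600+0.0290) + (1/10)(0.1090+0.0600) + (1/10)(0.1740+0.1090) + (1/10)(0.2520+0.1740) + (1/10)(0.3440+0.2520) + (1/10)(0.4930+0.3440) + (1/10)(0.6570+0.4930) + (1/10)(0.8250+0.6570) + (1/10)(1.0000+0.8250)
  = 0.0029 + 0.0089 + 0.0169 + 0.0283 + 0.0426 + 0.0596 + 0.0837 + 0.1150 + 0.1482 + 0.1825 = 0.6886
G = 1 − 0.6886 = 0.3114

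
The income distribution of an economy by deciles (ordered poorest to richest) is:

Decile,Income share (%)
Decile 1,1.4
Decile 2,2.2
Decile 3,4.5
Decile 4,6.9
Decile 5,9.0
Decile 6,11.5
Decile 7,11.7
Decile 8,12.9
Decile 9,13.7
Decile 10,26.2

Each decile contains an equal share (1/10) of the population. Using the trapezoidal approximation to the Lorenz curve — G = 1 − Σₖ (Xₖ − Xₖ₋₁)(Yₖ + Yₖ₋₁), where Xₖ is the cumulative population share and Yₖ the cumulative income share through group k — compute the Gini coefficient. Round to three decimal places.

0.363

Cumulative income shares Yₖ: 0.0140, 0.0360, 0.0810, 0.1500, 0.2400, 0.3550, 0.4720, 0.6010, 0.7380, 1.0000
Σ (Xₖ−Xₖ₋₁)(Yₖ+Yₖ₋₁) = (1/10)(0.0140+0.0000) + (1/10)(0.0360+0.0140) + (1/10)(0.0810+0.0360) + (1/10)(0.1500+0.0810) + (1/10)(0.2400+0.1500) + (1/10)(0.3550+0.2400) + (1/10)(0.4720+0.3550) + (1/10)(0.6010+0.4720) + (1/10)(0.7380+0.6010) + (1/10)(1.0000+0.7380)
  = 0.0014 + 0.0050 + 0.0117 + 0.0231 + 0.0390 + 0.0595 + 0.0827 + 0.1073 + 0.1339 + 0.1738 = 0.6374
G = 1 − 0.6374 = 0.3626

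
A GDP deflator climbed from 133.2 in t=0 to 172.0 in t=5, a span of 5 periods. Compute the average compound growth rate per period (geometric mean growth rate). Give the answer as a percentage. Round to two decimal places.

Growth factor = (172.0/133.2)^(1/5) = (1.291291)^(1/5) = 1.052458
Growth rate = 1.052458 − 1 = 0.052458 = 5.2458%

5.25%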